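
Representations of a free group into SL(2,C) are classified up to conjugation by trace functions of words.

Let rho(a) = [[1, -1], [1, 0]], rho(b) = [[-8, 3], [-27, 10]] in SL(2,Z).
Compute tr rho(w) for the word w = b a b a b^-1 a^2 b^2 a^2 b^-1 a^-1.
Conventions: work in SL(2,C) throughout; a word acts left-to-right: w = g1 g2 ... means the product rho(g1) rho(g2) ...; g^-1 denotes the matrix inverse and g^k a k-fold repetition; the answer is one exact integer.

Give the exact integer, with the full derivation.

-8790053

rho(b) = [[-8, 3], [-27, 10]]
... * rho(a) = [[1, -1], [1, 0]]  ->  [[-5, 8], [-17, 27]]
... * rho(b) = [[-8, 3], [-27, 10]]  ->  [[-176, 65], [-593, 219]]
... * rho(a) = [[1, -1], [1, 0]]  ->  [[-111, 176], [-374, 593]]
... * rho(b^-1) = [[10, -3], [27, -8]]  ->  [[3642, -1075], [12271, -3622]]
... * rho(a) = [[1, -1], [1, 0]]  ->  [[2567, -3642], [8649, -12271]]
... * rho(a) = [[1, -1], [1, 0]]  ->  [[-1075, -2567], [-3622, -8649]]
... * rho(b) = [[-8, 3], [-27, 10]]  ->  [[77909, -28895], [262499, -97356]]
... * rho(b) = [[-8, 3], [-27, 10]]  ->  [[156893, -55223], [528620, -186063]]
... * rho(a) = [[1, -1], [1, 0]]  ->  [[101670, -156893], [342557, -528620]]
... * rho(a) = [[1, -1], [1, 0]]  ->  [[-55223, -101670], [-186063, -342557]]
... * rho(b^-1) = [[10, -3], [27, -8]]  ->  [[-3297320, 979029], [-11109669, 3298645]]
... * rho(a^-1) = [[0, 1], [-1, 1]]  ->  [[-979029, -2318291], [-3298645, -7811024]]
tr = -979029 + -7811024 = -8790053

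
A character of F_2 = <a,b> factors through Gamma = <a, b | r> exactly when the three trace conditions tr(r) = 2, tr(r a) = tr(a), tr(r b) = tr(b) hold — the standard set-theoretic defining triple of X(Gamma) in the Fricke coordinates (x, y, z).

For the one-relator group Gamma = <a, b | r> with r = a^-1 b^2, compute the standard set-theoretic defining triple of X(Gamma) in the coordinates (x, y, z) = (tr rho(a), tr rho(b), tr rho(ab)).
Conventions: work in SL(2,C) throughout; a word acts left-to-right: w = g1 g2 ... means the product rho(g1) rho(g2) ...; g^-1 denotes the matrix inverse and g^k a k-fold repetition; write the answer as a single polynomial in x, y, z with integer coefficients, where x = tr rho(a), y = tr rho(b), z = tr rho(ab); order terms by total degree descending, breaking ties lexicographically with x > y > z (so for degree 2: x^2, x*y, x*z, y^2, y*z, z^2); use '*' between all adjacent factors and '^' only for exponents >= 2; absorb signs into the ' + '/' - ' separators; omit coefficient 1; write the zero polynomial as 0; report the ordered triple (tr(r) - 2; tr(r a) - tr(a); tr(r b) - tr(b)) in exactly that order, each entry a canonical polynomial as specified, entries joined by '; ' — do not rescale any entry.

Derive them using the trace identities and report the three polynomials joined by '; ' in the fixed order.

x*y^2 - y*z - x - 2; y^2 - x - 2; x*y^3 - y^2*z - 2*x*y - y + z

use: tr(b^2) = tr(b)*tr(b) - tr(1) = y^2 - 2
apply: tr(b^2 a) = tr(b)*tr(a b) - tr(a) = y*z - x
apply: tr(a^-1 b^2) = tr(b^2)*tr(a) - tr(b^2 a) = x*y^2 - y*z - x
tr(b^3) = tr(b)*tr(b^2) - tr(b)   [square of b] = y^3 - 3*y
apply: tr(b^3 a) = tr(b)*tr(b a b) - tr(b a)   [square of b] = y^2*z - x*y - z
use: tr(a^-1 b^3) = tr(b^3)*tr(a) - tr(b^3 a)   [inverse elimination on a] = x*y^3 - y^2*z - 2*x*y + z
assemble the triple (tr(r) - 2; tr(r a) - x; tr(r b) - y)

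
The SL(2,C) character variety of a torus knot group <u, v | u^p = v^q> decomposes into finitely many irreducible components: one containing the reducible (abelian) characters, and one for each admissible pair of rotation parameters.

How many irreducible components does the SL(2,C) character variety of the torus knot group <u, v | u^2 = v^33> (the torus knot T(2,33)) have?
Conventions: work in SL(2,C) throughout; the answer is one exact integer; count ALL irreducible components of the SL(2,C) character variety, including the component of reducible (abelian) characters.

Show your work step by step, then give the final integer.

17

Gamma = < u, v | u^2 = v^33 > (torus knot T(2,33)); the central element u^2 = v^33 acts as +I or -I in any irreducible SL(2,C) representation.
On an irreducible component, tr(u) is locked at 2*cos(pi*alpha/2) for some alpha in 1..1, and tr(v) at 2*cos(pi*beta/33) for some beta in 1..32.
u^2 = (-1)^alpha I and v^33 = (-1)^beta I must agree, so alpha and beta have equal parity.
Counting: 1 odd alphas x 16 odd betas + 0 even alphas x 16 even betas = 16 + 0 = 16.
Total: 16 irreducible-character components + 1 reducible (abelian) component = 17.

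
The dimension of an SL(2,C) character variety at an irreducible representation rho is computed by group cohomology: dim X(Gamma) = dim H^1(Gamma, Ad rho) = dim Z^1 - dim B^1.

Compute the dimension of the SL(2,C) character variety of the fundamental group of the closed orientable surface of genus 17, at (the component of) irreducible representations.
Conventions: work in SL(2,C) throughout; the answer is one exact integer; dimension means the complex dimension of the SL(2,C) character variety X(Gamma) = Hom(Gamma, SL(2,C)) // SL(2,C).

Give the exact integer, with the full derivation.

96

Gamma = pi_1(Sigma_17) = < a_1, b_1, ..., a_17, b_17 | prod [a_i, b_i] > has 2g = 34 generators and 1 relator.
Unconstrained cocycle data is one sl_2 vector per generator (102 dimensions), cut by the relator condition d_2(z) = 0.
H^2 = coker(d_2) is dual to H^0 = 0 at irreducible rho (Poincare duality), so d_2 is onto: dim Z^1 = 99.
dim B^1 = 3 (coboundaries, injective at irreducible rho).
dim X = dim H^1 = 99 - 3 = 96.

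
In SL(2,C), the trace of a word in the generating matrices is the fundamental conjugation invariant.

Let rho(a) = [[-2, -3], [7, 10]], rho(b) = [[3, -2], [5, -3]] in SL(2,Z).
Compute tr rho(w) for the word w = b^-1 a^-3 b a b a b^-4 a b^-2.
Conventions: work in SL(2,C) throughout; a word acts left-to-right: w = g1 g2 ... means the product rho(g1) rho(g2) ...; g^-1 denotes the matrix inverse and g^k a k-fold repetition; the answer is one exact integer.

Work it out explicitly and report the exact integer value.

140376600

rho(b^-1) = [[-3, 2], [-5, 3]]
... * rho(a^-1) = [[10, 3], [-7, -2]]  ->  [[-44, -13], [-71, -21]]
... * rho(a^-1) = [[10, 3], [-7, -2]]  ->  [[-349, -106], [-563, -171]]
... * rho(a^-1) = [[10, 3], [-7, -2]]  ->  [[-2748, -835], [-4433, -1347]]
... * rho(b) = [[3, -2], [5, -3]]  ->  [[-12419, 8001], [-20034, 12907]]
... * rho(a) = [[-2, -3], [7, 10]]  ->  [[80845, 117267], [130417, 189172]]
... * rho(b) = [[3, -2], [5, -3]]  ->  [[828870, -513491], [1337111, -828350]]
... * rho(a) = [[-2, -3], [7, 10]]  ->  [[-5252177, -7621520], [-8472672, -12294833]]
... * rho(b^-1) = [[-3, 2], [-5, 3]]  ->  [[53864131, -33368914], [86892181, -53829843]]
... * rho(b^-1) = [[-3, 2], [-5, 3]]  ->  [[5252177, 7621520], [8472672, 12294833]]
... * rho(b^-1) = [[-3, 2], [-5, 3]]  ->  [[-53864131, 33368914], [-86892181, 53829843]]
... * rho(b^-1) = [[-3, 2], [-5, 3]]  ->  [[-5252177, -7621520], [-8472672, -12294833]]
... * rho(a) = [[-2, -3], [7, 10]]  ->  [[-42846286, -60458669], [-69118487, -97530314]]
... * rho(b^-1) = [[-3, 2], [-5, 3]]  ->  [[430832203, -267068579], [695007031, -430827916]]
... * rho(b^-1) = [[-3, 2], [-5, 3]]  ->  [[42846286, 60458669], [69118487, 97530314]]
tr = 42846286 + 97530314 = 140376600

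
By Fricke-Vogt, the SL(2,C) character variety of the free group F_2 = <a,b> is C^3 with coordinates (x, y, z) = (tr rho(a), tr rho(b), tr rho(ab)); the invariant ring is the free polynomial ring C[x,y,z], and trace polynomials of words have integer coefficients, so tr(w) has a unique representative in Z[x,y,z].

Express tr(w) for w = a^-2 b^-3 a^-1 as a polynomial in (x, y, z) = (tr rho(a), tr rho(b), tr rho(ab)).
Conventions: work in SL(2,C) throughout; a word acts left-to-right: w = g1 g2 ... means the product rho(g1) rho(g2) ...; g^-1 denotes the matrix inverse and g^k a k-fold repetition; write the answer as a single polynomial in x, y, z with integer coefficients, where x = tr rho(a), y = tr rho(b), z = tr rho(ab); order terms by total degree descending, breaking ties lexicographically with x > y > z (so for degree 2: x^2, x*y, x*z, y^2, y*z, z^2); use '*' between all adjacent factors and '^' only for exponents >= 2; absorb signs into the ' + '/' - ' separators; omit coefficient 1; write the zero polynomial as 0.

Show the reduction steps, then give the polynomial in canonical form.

x^2*y^2*z - x^3*y - x*y^3 - x^2*z - y^2*z + 4*x*y + z

tr(b^-1) = tr(b) = y
tr(b^-1 a) = tr(a)*tr(b) - tr(a b) = x*y - z
tr(a^-1 b^-1) = tr(b^-1)*tr(a) - tr(b^-1 a) = z
tr(b^-1 a^-2) = tr(a^-1 b^-1)*tr(a) - tr(a^-1 b^-1 a) = x*z - y
tr(a^-2) = tr(a^-1)*tr(a) - tr(1) = x^2 - 2
tr(a^-2 b^-2) = tr(b^-1 a^-2)*tr(b) - tr(b^-1 a^-2 b) = x*y*z - x^2 - y^2 + 2
tr(a^-1 b^-3 a^-1) = tr(a^-2 b^-2)*tr(b) - tr(a^-2 b^-1) = x*y^2*z - x^2*y - y^3 - x*z + 3*y
tr(a^-1 b^-2) = tr(b^-1 a^-1)*tr(b) - tr(b^-1 a^-1 b) = y*z - x
tr(a^-1 b^-3) = tr(a^-1 b^-2)*tr(b) - tr(a^-1 b^-1) = y^2*z - x*y - z
tr(a^-2 b^-3 a^-1) = tr(a^-1 b^-3 a^-1)*tr(a) - tr(a^-1 b^-3) = x^2*y^2*z - x^3*y - x*y^3 - x^2*z - y^2*z + 4*x*y + z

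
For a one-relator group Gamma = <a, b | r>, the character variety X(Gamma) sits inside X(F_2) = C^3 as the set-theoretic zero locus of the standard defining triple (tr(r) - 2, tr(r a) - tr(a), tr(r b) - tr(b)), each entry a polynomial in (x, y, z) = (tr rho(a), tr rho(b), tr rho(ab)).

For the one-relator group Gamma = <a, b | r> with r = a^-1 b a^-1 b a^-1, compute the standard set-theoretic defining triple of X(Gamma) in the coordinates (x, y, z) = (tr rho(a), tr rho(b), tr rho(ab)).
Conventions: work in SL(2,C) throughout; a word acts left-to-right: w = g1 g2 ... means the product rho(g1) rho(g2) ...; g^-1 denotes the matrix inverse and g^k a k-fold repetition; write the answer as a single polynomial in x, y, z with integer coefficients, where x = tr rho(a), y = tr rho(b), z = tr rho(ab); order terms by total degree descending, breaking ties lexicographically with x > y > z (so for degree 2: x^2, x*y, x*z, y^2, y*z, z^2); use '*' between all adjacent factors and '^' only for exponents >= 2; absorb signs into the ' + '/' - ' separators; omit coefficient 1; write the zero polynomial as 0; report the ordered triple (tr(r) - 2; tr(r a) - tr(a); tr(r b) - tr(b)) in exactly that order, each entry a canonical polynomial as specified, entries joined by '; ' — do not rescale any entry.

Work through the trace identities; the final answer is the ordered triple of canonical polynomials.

x^3*y^2 - 2*x^2*y*z - x*y^2 + x*z^2 + y*z - x - 2; x^2*y^2 - 2*x*y*z + z^2 - x - 2; x^3*y^3 - 3*x^2*y^2*z + 3*x*y*z^2 - z^3 - 3*x*y - y + 3*z

trace(b^2) = trace(b) trace(b) - trace(1)   [square of b] = y^2 - 2
trace(b^2 a) = trace(b) trace(a b) - trace(a)   [square of b] = y*z - x
trace(b a^-1 b) = trace(b^2) trace(a) - trace(b^2 a)   [inverse elimination on a] = x*y^2 - y*z - x
next, trace(b a b a) = trace(b a) trace(b a) - trace(1)   [split at a repeated b] = z^2 - 2
trace(b a^-1 b a) = trace(b a b) trace(a) - trace(b a b a)   [inverse elimination on a] = x*y*z - x^2 - z^2 + 2
and trace(b a^-1 b a^-1) = trace(b a^-1 b) trace(a) - trace(b a^-1 b a)   [inverse elimination on a] = x^2*y^2 - 2*x*y*z + z^2 - 2
trace(a^-1 b a^-1 b a^-1) = trace(b a^-1 b a^-1) trace(a) - trace(b a^-1 b)   [inverse elimination on a] = x^3*y^2 - 2*x^2*y*z - x*y^2 + x*z^2 + y*z - x
trace(b^3) = trace(b) trace(b^2) - trace(b)  (reduce the b square) = y^3 - 3*y
and trace(b^3 a) = trace(b) trace(b a b) - trace(b a)  (reduce the b square) = y^2*z - x*y - z
next, trace(b^2 a^-1 b) = trace(b^3) trace(a) - trace(b^3 a)  (eliminate a^-1) = x*y^3 - y^2*z - 2*x*y + z
trace(a b a) = trace(a) trace(b a) - trace(b)  (reduce the a square) = x*z - y
and trace(b a b^2 a) = trace(b) trace(a b a b) - trace(a b a)  (reduce the b square) = y*z^2 - x*z - y
next, trace(b^2 a^-1 b a) = trace(b a b^2) trace(a) - trace(b a b^2 a)  (eliminate a^-1) = x*y^2*z - x^2*y - y*z^2 + y
and trace(b a^-1 b a^-1 b) = trace(b^2 a^-1 b) trace(a) - trace(b^2 a^-1 b a)  (eliminate a^-1) = x^2*y^3 - 2*x*y^2*z - x^2*y + y*z^2 + x*z - y
trace(b a b a b a) = trace(b a b a) trace(b a) - trace(a b)  (split on b) = z^3 - 3*z
trace(b a^-1 b a b a) = trace(b a b a b) trace(a) - trace(b a b a b a)  (eliminate a^-1) = x*y*z^2 - x^2*z - z^3 - x*y + 3*z
next, trace(b a^-1 b a^-1 b a) = trace(b a^-1 b a b) trace(a) - trace(b a^-1 b a b a)  (eliminate a^-1) = x^2*y^2*z - x^3*y - 2*x*y*z^2 + x^2*z + z^3 + 2*x*y - 3*z
trace(a^-1 b a^-1 b a^-1 b) = trace(b a^-1 b a^-1 b) trace(a) - trace(b a^-1 b a^-1 b a)  (eliminate a^-1) = x^3*y^3 - 3*x^2*y^2*z + 3*x*y*z^2 - z^3 - 3*x*y + 3*z
assemble the triple (trace(r) - 2; trace(r a) - x; trace(r b) - y)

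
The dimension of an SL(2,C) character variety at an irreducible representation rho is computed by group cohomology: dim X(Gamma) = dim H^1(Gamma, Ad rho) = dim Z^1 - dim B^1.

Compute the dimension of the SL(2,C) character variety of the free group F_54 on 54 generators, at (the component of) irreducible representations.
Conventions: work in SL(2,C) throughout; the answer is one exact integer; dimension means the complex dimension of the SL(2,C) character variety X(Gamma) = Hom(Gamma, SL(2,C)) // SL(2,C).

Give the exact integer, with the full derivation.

Gamma = F_54 has 54 generators and no relators.
Z^1(Gamma, Ad rho) = (sl_2)^54: a cocycle is a free choice of one sl_2 vector per generator, so dim Z^1 = 3*54 = 162.
Irreducibility makes the coboundary map sl_2 -> Z^1 injective (trivial centralizer), so dim B^1 = 3.
dim H^1 = 162 - 3 = 159, which is dim X.

159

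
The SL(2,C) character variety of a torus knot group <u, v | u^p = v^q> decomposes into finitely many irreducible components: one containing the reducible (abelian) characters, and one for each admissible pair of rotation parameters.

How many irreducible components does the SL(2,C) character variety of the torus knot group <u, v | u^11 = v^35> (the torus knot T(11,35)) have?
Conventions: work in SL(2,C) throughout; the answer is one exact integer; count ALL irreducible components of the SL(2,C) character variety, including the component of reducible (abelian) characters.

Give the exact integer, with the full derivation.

171

For T(11,35): irreducibility forces the central element u^11 = v^35 to one of +I, -I.
On an irreducible component, tr(u) is locked at 2*cos(pi*alpha/11) for some alpha in 1..10, and tr(v) at 2*cos(pi*beta/35) for some beta in 1..34.
u^11 = (-1)^alpha I and v^35 = (-1)^beta I must agree, so alpha and beta have equal parity.
Counting: 5 odd alphas x 17 odd betas + 5 even alphas x 17 even betas = 85 + 85 = 170.
That is 170 components of irreducible characters, and with the reducible (abelian) component the total is 171.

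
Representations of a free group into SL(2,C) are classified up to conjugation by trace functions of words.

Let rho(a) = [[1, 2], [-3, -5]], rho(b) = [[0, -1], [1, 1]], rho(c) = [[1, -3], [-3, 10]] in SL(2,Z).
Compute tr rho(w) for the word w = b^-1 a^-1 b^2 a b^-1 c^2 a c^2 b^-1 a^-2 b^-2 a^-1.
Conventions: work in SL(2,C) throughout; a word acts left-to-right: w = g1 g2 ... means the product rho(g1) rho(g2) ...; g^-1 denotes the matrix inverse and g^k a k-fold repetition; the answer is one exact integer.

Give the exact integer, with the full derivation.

-3044129

rho(b^-1) = [[1, 1], [-1, 0]]
... * rho(a^-1) = [[-5, -2], [3, 1]]  ->  [[-2, -1], [5, 2]]
... * rho(b) = [[0, -1], [1, 1]]  ->  [[-1, 1], [2, -3]]
... * rho(b) = [[0, -1], [1, 1]]  ->  [[1, 2], [-3, -5]]
... * rho(a) = [[1, 2], [-3, -5]]  ->  [[-5, -8], [12, 19]]
... * rho(b^-1) = [[1, 1], [-1, 0]]  ->  [[3, -5], [-7, 12]]
... * rho(c) = [[1, -3], [-3, 10]]  ->  [[18, -59], [-43, 141]]
... * rho(c) = [[1, -3], [-3, 10]]  ->  [[195, -644], [-466, 1539]]
... * rho(a) = [[1, 2], [-3, -5]]  ->  [[2127, 3610], [-5083, -8627]]
... * rho(c) = [[1, -3], [-3, 10]]  ->  [[-8703, 29719], [20798, -71021]]
... * rho(c) = [[1, -3], [-3, 10]]  ->  [[-97860, 323299], [233861, -772604]]
... * rho(b^-1) = [[1, 1], [-1, 0]]  ->  [[-421159, -97860], [1006465, 233861]]
... * rho(a^-1) = [[-5, -2], [3, 1]]  ->  [[1812215, 744458], [-4330742, -1779069]]
... * rho(a^-1) = [[-5, -2], [3, 1]]  ->  [[-6827701, -2879972], [16316503, 6882415]]
... * rho(b^-1) = [[1, 1], [-1, 0]]  ->  [[-3947729, -6827701], [9434088, 16316503]]
... * rho(b^-1) = [[1, 1], [-1, 0]]  ->  [[2879972, -3947729], [-6882415, 9434088]]
... * rho(a^-1) = [[-5, -2], [3, 1]]  ->  [[-26243047, -9707673], [62714339, 23198918]]
tr = -26243047 + 23198918 = -3044129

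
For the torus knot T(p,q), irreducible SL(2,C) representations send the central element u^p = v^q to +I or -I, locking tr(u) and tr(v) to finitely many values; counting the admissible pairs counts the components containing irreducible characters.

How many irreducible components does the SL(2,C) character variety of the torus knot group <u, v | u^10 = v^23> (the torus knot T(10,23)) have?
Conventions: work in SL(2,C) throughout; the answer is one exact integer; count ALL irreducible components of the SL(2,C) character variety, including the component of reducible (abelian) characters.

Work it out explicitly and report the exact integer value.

For T(10,23): irreducibility forces the central element u^10 = v^23 to one of +I, -I.
So on each irreducible component the traces are pinned: tr(u) = 2*cos(pi*alpha/10) with 1 <= alpha <= 9, tr(v) = 2*cos(pi*beta/23) with 1 <= beta <= 22.
Consistency of u^10 = (-1)^alpha I with v^23 = (-1)^beta I forces alpha = beta (mod 2).
Counting: 5 odd alphas x 11 odd betas + 4 even alphas x 11 even betas = 55 + 44 = 99.
components with irreducible characters: 99; plus the single component of reducible (abelian) characters: total 100.

100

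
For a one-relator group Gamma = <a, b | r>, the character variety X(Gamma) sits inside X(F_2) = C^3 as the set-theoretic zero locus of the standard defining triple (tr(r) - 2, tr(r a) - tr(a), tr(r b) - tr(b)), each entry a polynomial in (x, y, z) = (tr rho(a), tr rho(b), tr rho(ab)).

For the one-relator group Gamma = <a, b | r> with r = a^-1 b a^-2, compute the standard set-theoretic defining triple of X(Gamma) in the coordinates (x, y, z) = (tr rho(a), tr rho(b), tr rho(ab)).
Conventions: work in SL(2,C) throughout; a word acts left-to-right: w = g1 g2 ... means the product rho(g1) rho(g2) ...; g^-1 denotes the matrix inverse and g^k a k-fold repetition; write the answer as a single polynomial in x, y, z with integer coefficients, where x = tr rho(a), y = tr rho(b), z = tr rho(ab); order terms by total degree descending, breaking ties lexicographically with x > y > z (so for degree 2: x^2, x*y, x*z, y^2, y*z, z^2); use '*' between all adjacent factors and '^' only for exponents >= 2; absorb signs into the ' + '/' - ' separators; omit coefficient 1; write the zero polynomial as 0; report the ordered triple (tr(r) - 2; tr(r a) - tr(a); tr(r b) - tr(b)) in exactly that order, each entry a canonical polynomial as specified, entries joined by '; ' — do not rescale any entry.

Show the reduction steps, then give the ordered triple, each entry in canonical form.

x^3*y - x^2*z - 2*x*y + z - 2; x^2*y - x*z - x - y; x^3*y^2 - 2*x^2*y*z - x*y^2 + x*z^2 + y*z - x - y

and tr(b a^-1) = tr(b)*tr(a) - tr(b a)   [inverse elimination on a] = x*y - z
next, tr(a^-2 b) = tr(b a^-1)*tr(a) - tr(b)   [inverse elimination on a] = x^2*y - x*z - y
next, tr(a^-1 b a^-2) = tr(a^-2 b)*tr(a) - tr(a^-2 b a)   [inverse elimination on a] = x^3*y - x^2*z - 2*x*y + z
tr(b^2) = tr(b)*tr(b) - tr(1) = y^2 - 2
next, tr(b^2 a) = tr(b)*tr(a b) - tr(a) = y*z - x
tr(b a^-1 b) = tr(b^2)*tr(a) - tr(b^2 a) = x*y^2 - y*z - x
next, tr(b a b a) = tr(b a)*tr(b a) - tr(1) = z^2 - 2
tr(b a^-1 b a) = tr(b a b)*tr(a) - tr(b a b a) = x*y*z - x^2 - z^2 + 2
next, tr(b a^-1 b a^-1) = tr(b a^-1 b)*tr(a) - tr(b a^-1 b a) = x^2*y^2 - 2*x*y*z + z^2 - 2
and tr(a^-1 b a^-2 b) = tr(b a^-1 b a^-1)*tr(a) - tr(b a^-1 b) = x^3*y^2 - 2*x^2*y*z - x*y^2 + x*z^2 + y*z - x
assemble the triple (tr(r) - 2; tr(r a) - x; tr(r b) - y)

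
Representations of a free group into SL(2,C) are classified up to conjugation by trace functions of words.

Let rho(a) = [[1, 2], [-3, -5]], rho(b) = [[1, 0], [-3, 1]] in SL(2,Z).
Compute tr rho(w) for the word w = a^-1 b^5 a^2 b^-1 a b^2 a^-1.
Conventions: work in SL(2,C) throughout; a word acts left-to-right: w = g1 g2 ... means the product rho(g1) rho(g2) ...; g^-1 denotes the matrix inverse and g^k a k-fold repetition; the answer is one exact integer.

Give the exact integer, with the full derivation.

-13720

rho(a^-1) = [[-5, -2], [3, 1]]
... * rho(b) = [[1, 0], [-3, 1]]  ->  [[1, -2], [0, 1]]
... * rho(b) = [[1, 0], [-3, 1]]  ->  [[7, -2], [-3, 1]]
... * rho(b) = [[1, 0], [-3, 1]]  ->  [[13, -2], [-6, 1]]
... * rho(b) = [[1, 0], [-3, 1]]  ->  [[19, -2], [-9, 1]]
... * rho(b) = [[1, 0], [-3, 1]]  ->  [[25, -2], [-12, 1]]
... * rho(a) = [[1, 2], [-3, -5]]  ->  [[31, 60], [-15, -29]]
... * rho(a) = [[1, 2], [-3, -5]]  ->  [[-149, -238], [72, 115]]
... * rho(b^-1) = [[1, 0], [3, 1]]  ->  [[-863, -238], [417, 115]]
... * rho(a) = [[1, 2], [-3, -5]]  ->  [[-149, -536], [72, 259]]
... * rho(b) = [[1, 0], [-3, 1]]  ->  [[1459, -536], [-705, 259]]
... * rho(b) = [[1, 0], [-3, 1]]  ->  [[3067, -536], [-1482, 259]]
... * rho(a^-1) = [[-5, -2], [3, 1]]  ->  [[-16943, -6670], [8187, 3223]]
tr = -16943 + 3223 = -13720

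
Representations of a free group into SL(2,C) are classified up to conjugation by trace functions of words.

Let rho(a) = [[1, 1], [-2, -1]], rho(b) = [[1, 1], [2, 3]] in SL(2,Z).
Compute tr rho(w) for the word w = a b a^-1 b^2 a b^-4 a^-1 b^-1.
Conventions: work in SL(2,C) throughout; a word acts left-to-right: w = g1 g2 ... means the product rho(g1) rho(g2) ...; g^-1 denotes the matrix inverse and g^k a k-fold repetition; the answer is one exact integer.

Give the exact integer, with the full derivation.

rho(a) = [[1, 1], [-2, -1]]
... * rho(b) = [[1, 1], [2, 3]]  ->  [[3, 4], [-4, -5]]
... * rho(a^-1) = [[-1, -1], [2, 1]]  ->  [[5, 1], [-6, -1]]
... * rho(b) = [[1, 1], [2, 3]]  ->  [[7, 8], [-8, -9]]
... * rho(b) = [[1, 1], [2, 3]]  ->  [[23, 31], [-26, -35]]
... * rho(a) = [[1, 1], [-2, -1]]  ->  [[-39, -8], [44, 9]]
... * rho(b^-1) = [[3, -1], [-2, 1]]  ->  [[-101, 31], [114, -35]]
... * rho(b^-1) = [[3, -1], [-2, 1]]  ->  [[-365, 132], [412, -149]]
... * rho(b^-1) = [[3, -1], [-2, 1]]  ->  [[-1359, 497], [1534, -561]]
... * rho(b^-1) = [[3, -1], [-2, 1]]  ->  [[-5071, 1856], [5724, -2095]]
... * rho(a^-1) = [[-1, -1], [2, 1]]  ->  [[8783, 6927], [-9914, -7819]]
... * rho(b^-1) = [[3, -1], [-2, 1]]  ->  [[12495, -1856], [-14104, 2095]]
tr = 12495 + 2095 = 14590

14590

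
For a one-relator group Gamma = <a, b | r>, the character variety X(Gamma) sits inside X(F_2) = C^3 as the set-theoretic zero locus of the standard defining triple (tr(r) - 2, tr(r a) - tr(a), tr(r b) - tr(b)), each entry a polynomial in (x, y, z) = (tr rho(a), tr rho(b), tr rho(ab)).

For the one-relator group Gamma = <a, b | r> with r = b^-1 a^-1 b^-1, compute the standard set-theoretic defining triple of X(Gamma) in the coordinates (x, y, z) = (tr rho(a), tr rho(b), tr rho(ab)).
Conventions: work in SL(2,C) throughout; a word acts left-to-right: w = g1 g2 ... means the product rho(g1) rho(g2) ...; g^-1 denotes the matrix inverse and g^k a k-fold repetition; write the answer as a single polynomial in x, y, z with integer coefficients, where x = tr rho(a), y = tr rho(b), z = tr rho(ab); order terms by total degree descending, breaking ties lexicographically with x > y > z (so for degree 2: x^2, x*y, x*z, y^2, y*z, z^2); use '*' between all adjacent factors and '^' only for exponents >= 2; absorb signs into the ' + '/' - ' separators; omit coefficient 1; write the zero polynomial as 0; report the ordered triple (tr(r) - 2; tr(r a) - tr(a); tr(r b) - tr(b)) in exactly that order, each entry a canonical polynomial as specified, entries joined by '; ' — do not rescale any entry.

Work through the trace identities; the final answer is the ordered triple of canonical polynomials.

y*z - x - 2; x*y*z - x^2 - z^2 - x + 2; -y + z

use: trace(a^-1) = trace(a) = x
use: trace(a^-1 b) = trace(b) * trace(a) - trace(b a) = x*y - z
apply: trace(a^-1 b^-1) = trace(a^-1) * trace(b) - trace(a^-1 b) = z
use: trace(b^-1 a^-1 b^-1) = trace(a^-1 b^-1) * trace(b) - trace(a^-1) = y*z - x
trace(b^-1 a b^-1) = trace(a b^-1) * trace(b) - trace(a)   [inverse elimination on b] = x*y^2 - y*z - x
use: trace(a^2) = trace(a) * trace(a) - trace(1)   [square of a] = x^2 - 2
apply: trace(a^2 b) = trace(a) * trace(b a) - trace(b)   [square of a] = x*z - y
use: trace(a b^-1 a) = trace(a^2) * trace(b) - trace(a^2 b)   [inverse elimination on b] = x^2*y - x*z - y
use: trace(a b a b) = trace(b a) * trace(b a) - trace(1)   [split at a repeated b] = z^2 - 2
trace(a b^-1 a b) = trace(a b a) * trace(b) - trace(a b a b)   [inverse elimination on b] = x*y*z - y^2 - z^2 + 2
trace(b^-1 a b^-1 a) = trace(a b^-1 a) * trace(b) - trace(a b^-1 a b)   [inverse elimination on b] = x^2*y^2 - 2*x*y*z + z^2 - 2
trace(b^-1 a^-1 b^-1 a) = trace(b^-1 a b^-1) * trace(a) - trace(b^-1 a b^-1 a)   [inverse elimination on a] = x*y*z - x^2 - z^2 + 2
assemble the triple (trace(r) - 2; trace(r a) - x; trace(r b) - y)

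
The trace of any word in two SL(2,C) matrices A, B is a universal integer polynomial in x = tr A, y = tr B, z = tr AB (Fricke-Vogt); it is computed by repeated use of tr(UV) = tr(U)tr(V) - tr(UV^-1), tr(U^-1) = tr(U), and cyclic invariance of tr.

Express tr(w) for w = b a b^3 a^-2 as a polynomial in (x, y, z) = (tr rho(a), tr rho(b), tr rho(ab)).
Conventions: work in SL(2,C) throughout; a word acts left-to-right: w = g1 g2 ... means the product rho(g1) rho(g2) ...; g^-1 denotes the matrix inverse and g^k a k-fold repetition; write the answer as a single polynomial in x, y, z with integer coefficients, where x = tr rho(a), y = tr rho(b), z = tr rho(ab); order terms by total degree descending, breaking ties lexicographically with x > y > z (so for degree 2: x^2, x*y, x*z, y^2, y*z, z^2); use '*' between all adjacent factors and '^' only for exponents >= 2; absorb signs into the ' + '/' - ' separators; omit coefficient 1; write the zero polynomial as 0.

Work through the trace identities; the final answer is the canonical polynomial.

trace(b a b) = trace(b) trace(a b) - trace(a)  (reduce the b square) = y*z - x
reduce: trace(a b^3) = trace(b) trace(b a b) - trace(b a)  (reduce the b square) = y^2*z - x*y - z
trace(b a b^3) = trace(b) trace(a b^3) - trace(a b^2)  (reduce the b square) = y^3*z - x*y^2 - 2*y*z + x
reduce: trace(a b a b) = trace(a b) trace(a b) - trace(1)  (split on a) = z^2 - 2
trace(a b a) = trace(a) trace(b a) - trace(b)  (reduce the a square) = x*z - y
trace(b a b a b) = trace(b) trace(a b a b) - trace(a b a)  (reduce the b square) = y*z^2 - x*z - y
so trace(b a b^3 a) = trace(b) trace(b a b a b) - trace(b a b a)  (reduce the b square) = y^2*z^2 - x*y*z - y^2 - z^2 + 2
so trace(b a b^3 a^-1) = trace(b a b^3) trace(a) - trace(b a b^3 a)  (eliminate a^-1) = x*y^3*z - x^2*y^2 - y^2*z^2 - x*y*z + x^2 + y^2 + z^2 - 2
reduce: trace(b a b^3 a^-2) = trace(b a b^3 a^-1) trace(a) - trace(b a b^3)  (eliminate a^-1) = x^2*y^3*z - x^3*y^2 - x*y^2*z^2 - x^2*y*z - y^3*z + x^3 + 2*x*y^2 + x*z^2 + 2*y*z - 3*x

x^2*y^3*z - x^3*y^2 - x*y^2*z^2 - x^2*y*z - y^3*z + x^3 + 2*x*y^2 + x*z^2 + 2*y*z - 3*x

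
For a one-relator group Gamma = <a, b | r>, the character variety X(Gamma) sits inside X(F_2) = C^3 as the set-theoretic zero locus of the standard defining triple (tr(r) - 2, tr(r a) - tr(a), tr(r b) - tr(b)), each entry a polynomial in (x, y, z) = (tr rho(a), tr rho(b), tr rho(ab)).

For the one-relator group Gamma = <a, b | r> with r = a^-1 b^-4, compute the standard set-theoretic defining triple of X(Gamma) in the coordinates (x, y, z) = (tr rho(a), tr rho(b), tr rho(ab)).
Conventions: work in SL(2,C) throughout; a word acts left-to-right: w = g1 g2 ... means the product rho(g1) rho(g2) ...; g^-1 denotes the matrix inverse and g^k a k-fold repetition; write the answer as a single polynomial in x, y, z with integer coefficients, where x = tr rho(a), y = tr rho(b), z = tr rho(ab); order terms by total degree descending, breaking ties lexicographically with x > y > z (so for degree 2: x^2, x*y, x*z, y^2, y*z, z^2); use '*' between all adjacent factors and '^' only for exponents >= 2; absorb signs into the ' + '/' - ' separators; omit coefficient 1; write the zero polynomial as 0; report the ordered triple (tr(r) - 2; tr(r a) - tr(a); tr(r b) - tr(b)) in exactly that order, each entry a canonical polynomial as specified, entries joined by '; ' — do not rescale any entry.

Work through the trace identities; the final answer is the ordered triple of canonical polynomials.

use: trace(b^-1) = trace(b) = y
apply: trace(b^-2) = trace(b^-1)*trace(b) - trace(1)  (eliminate b^-1) = y^2 - 2
trace(b^-3) = trace(b^-2)*trace(b) - trace(b^-1)  (eliminate b^-1) = y^3 - 3*y
apply: trace(a b^-1) = trace(a)*trace(b) - trace(a b)  (eliminate b^-1) = x*y - z
trace(b^-1 a b^-1) = trace(a b^-1)*trace(b) - trace(a)  (eliminate b^-1) = x*y^2 - y*z - x
apply: trace(b^-3 a) = trace(b^-1 a b^-1)*trace(b) - trace(b^-1 a)  (eliminate b^-1) = x*y^3 - y^2*z - 2*x*y + z
trace(a^-1 b^-3) = trace(b^-3)*trace(a) - trace(b^-3 a)  (eliminate a^-1) = y^2*z - x*y - z
apply: trace(a^-1 b^-2) = trace(b^-2)*trace(a) - trace(b^-2 a)  (eliminate a^-1) = y*z - x
trace(a^-1 b^-4) = trace(a^-1 b^-3)*trace(b) - trace(a^-1 b^-2)  (eliminate b^-1) = y^3*z - x*y^2 - 2*y*z + x
trace(b^-4) = trace(b^-3)*trace(b) - trace(b^-2)   [inverse elimination on b] = y^4 - 4*y^2 + 2
assemble the triple (trace(r) - 2; trace(r a) - x; trace(r b) - y)

y^3*z - x*y^2 - 2*y*z + x - 2; y^4 - 4*y^2 - x + 2; y^2*z - x*y - y - z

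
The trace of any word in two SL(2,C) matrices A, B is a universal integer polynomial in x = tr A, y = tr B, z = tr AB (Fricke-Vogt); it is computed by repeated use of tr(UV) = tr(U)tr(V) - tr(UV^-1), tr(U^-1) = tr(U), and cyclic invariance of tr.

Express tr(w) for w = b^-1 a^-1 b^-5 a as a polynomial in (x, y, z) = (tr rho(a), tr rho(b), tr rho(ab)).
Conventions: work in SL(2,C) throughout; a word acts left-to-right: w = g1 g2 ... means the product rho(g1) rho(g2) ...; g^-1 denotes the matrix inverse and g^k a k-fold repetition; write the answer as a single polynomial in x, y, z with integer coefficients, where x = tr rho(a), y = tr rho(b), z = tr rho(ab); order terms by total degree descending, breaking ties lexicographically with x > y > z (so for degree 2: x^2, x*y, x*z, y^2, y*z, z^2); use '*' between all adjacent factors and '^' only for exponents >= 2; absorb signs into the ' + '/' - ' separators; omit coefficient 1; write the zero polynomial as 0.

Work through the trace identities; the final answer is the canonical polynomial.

x*y^5*z - x^2*y^4 - y^4*z^2 - 3*x*y^3*z + 3*x^2*y^2 + y^4 + 3*y^2*z^2 + x*y*z - x^2 - 4*y^2 - z^2 + 2

trace(a b^-1) = trace(a) * trace(b) - trace(a b) = x*y - z
trace(b^-2 a) = trace(a b^-1) * trace(b) - trace(a) = x*y^2 - y*z - x
use: trace(b^-2 a b^-1) = trace(b^-2 a) * trace(b) - trace(b^-2 a b) = x*y^3 - y^2*z - 2*x*y + z
apply: trace(b^-3 a b^-1) = trace(b^-2 a b^-1) * trace(b) - trace(b^-2 a) = x*y^4 - y^3*z - 3*x*y^2 + 2*y*z + x
apply: trace(a^2) = trace(a) * trace(a) - trace(1) = x^2 - 2
apply: trace(a^2 b) = trace(a) * trace(b a) - trace(b) = x*z - y
apply: trace(b^-1 a^2) = trace(a^2) * trace(b) - trace(a^2 b) = x^2*y - x*z - y
trace(a b^-2 a) = trace(b^-1 a^2) * trace(b) - trace(b^-1 a^2 b) = x^2*y^2 - x*y*z - x^2 - y^2 + 2
apply: trace(a b a b) = trace(a b) * trace(a b) - trace(1) = z^2 - 2
use: trace(a b a b^-1) = trace(a b a) * trace(b) - trace(a b a b) = x*y*z - y^2 - z^2 + 2
trace(a b^-2 a b) = trace(a b a b^-1) * trace(b) - trace(a b a) = x*y^2*z - y^3 - y*z^2 - x*z + 3*y
use: trace(b^-2 a b^-1 a) = trace(a b^-2 a) * trace(b) - trace(a b^-2 a b) = x^2*y^3 - 2*x*y^2*z - x^2*y + y*z^2 + x*z - y
apply: trace(b^-1 a b^-1 a) = trace(a b^-1 a) * trace(b) - trace(a b^-1 a b) = x^2*y^2 - 2*x*y*z + z^2 - 2
apply: trace(b^-3 a b^-1 a) = trace(b^-2 a b^-1 a) * trace(b) - trace(b^-2 a b^-1 a b) = x^2*y^4 - 2*x*y^3*z - 2*x^2*y^2 + y^2*z^2 + 3*x*y*z - y^2 - z^2 + 2
use: trace(b^-2 a b^-1 a^-1 b^-1) = trace(b^-3 a b^-1) * trace(a) - trace(b^-3 a b^-1 a) = x*y^3*z - x^2*y^2 - y^2*z^2 - x*y*z + x^2 + y^2 + z^2 - 2
trace(b^-1 a b^-1 a^-1) = trace(b^-1 a b^-1) * trace(a) - trace(b^-1 a b^-1 a) = x*y*z - x^2 - z^2 + 2
trace(b^-2 a b^-1 a^-1) = trace(b^-1 a b^-1 a^-1) * trace(b) - trace(b^-1 a b^-1 a^-1 b) = x*y^2*z - x^2*y - y*z^2 + y
use: trace(a b^-1 a^-1 b^-4) = trace(b^-2 a b^-1 a^-1 b^-1) * trace(b) - trace(b^-2 a b^-1 a^-1) = x*y^4*z - x^2*y^3 - y^3*z^2 - 2*x*y^2*z + 2*x^2*y + y^3 + 2*y*z^2 - 3*y
trace(b^-1 a^-1 b^-5 a) = trace(a b^-1 a^-1 b^-4) * trace(b) - trace(a b^-1 a^-1 b^-3) = x*y^5*z - x^2*y^4 - y^4*z^2 - 3*x*y^3*z + 3*x^2*y^2 + y^4 + 3*y^2*z^2 + x*y*z - x^2 - 4*y^2 - z^2 + 2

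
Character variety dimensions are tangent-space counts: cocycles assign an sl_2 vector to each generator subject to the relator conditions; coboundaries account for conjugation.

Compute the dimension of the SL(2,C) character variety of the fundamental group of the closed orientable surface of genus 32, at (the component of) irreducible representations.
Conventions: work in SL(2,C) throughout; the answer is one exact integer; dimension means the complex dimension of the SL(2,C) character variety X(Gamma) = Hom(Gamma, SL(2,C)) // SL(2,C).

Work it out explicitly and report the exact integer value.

186

Gamma = pi_1(Sigma_32) = < a_1, b_1, ..., a_32, b_32 | prod [a_i, b_i] > has 2g = 64 generators and 1 relator.
A cocycle assigns one sl_2 vector per generator subject to the relator condition d_2(z) = 0: dim of the unconstrained space is 3*2g = 192.
At an irreducible rho, H^2 = coker(d_2) vanishes (Poincare duality: H^2 is dual to H^0 = invariants = 0), so d_2 is surjective onto sl_2 and dim Z^1 = 192 - 3 = 189.
As always at irreducible rho, dim B^1 = 3.
dim H^1 = 189 - 3 = 186 = dim X.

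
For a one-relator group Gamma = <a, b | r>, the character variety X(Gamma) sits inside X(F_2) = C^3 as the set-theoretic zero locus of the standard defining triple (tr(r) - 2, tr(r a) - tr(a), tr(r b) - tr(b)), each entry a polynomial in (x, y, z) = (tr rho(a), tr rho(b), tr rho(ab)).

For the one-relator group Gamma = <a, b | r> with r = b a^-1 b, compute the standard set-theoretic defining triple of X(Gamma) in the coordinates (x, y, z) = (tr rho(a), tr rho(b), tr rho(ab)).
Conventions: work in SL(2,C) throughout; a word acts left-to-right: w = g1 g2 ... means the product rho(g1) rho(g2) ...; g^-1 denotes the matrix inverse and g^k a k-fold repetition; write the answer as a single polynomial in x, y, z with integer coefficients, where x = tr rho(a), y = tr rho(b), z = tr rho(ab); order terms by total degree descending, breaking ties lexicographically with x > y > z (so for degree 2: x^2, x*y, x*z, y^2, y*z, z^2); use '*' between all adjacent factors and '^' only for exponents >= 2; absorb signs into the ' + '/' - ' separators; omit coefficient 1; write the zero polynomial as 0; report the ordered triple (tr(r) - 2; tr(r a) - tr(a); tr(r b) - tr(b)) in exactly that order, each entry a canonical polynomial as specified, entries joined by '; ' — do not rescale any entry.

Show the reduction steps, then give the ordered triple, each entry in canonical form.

x*y^2 - y*z - x - 2; x*y*z - x^2 - z^2 - x + 2; x*y^3 - y^2*z - 2*x*y - y + z

use: tr(b^2) = tr(b) tr(b) - tr(1)   [square of b] = y^2 - 2
use: tr(b^2 a) = tr(b) tr(a b) - tr(a)   [square of b] = y*z - x
use: tr(b a^-1 b) = tr(b^2) tr(a) - tr(b^2 a)   [inverse elimination on a] = x*y^2 - y*z - x
tr(b a b a) = tr(a b) tr(a b) - tr(1)  (split on a) = z^2 - 2
use: tr(b a^-1 b a) = tr(b a b) tr(a) - tr(b a b a)  (eliminate a^-1) = x*y*z - x^2 - z^2 + 2
tr(b^3) = tr(b) tr(b^2) - tr(b) = y^3 - 3*y
use: tr(b^3 a) = tr(b) tr(b a b) - tr(b a) = y^2*z - x*y - z
tr(b a^-1 b^2) = tr(b^3) tr(a) - tr(b^3 a) = x*y^3 - y^2*z - 2*x*y + z
assemble the triple (tr(r) - 2; tr(r a) - x; tr(r b) - y)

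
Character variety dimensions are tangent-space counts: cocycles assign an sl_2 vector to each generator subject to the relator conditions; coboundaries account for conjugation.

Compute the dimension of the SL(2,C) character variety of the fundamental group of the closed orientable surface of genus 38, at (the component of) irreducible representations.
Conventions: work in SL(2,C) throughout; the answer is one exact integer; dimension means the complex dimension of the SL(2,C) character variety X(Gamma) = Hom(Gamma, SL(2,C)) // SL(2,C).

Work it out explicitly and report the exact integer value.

The genus-38 surface group: 2g = 76 generators, one relator prod [a_i, b_i].
A cocycle assigns one sl_2 vector per generator subject to the relator condition d_2(z) = 0: dim of the unconstrained space is 3*2g = 228.
H^2 = coker(d_2) is dual to H^0 = 0 at irreducible rho (Poincare duality), so d_2 is onto: dim Z^1 = 225.
dim B^1 = 3 (coboundaries, injective at irreducible rho).
dim X = dim H^1 = 225 - 3 = 222.

222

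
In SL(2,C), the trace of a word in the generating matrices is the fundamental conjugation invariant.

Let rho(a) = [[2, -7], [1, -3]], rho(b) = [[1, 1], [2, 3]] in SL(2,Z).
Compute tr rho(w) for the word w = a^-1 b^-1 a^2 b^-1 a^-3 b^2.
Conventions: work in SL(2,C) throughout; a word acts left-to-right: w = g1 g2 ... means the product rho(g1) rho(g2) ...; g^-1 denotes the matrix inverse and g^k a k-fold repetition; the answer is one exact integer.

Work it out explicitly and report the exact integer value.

-334

rho(a^-1) = [[-3, 7], [-1, 2]]
... * rho(b^-1) = [[3, -1], [-2, 1]]  ->  [[-23, 10], [-7, 3]]
... * rho(a) = [[2, -7], [1, -3]]  ->  [[-36, 131], [-11, 40]]
... * rho(a) = [[2, -7], [1, -3]]  ->  [[59, -141], [18, -43]]
... * rho(b^-1) = [[3, -1], [-2, 1]]  ->  [[459, -200], [140, -61]]
... * rho(a^-1) = [[-3, 7], [-1, 2]]  ->  [[-1177, 2813], [-359, 858]]
... * rho(a^-1) = [[-3, 7], [-1, 2]]  ->  [[718, -2613], [219, -797]]
... * rho(a^-1) = [[-3, 7], [-1, 2]]  ->  [[459, -200], [140, -61]]
... * rho(b) = [[1, 1], [2, 3]]  ->  [[59, -141], [18, -43]]
... * rho(b) = [[1, 1], [2, 3]]  ->  [[-223, -364], [-68, -111]]
tr = -223 + -111 = -334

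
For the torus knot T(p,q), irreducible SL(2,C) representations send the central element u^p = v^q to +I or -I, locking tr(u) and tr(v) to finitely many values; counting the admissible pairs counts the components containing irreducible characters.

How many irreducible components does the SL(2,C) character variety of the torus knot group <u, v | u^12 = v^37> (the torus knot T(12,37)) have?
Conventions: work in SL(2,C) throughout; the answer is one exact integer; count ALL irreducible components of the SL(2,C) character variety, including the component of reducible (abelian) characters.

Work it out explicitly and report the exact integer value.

199

In the torus knot group T(12,37), u^12 = v^37 is central, so an irreducible representation sends it to +I or -I (Schur).
On an irreducible component, tr(u) is locked at 2*cos(pi*alpha/12) for some alpha in 1..11, and tr(v) at 2*cos(pi*beta/37) for some beta in 1..36.
Consistency of u^12 = (-1)^alpha I with v^37 = (-1)^beta I forces alpha = beta (mod 2).
Counting: 6 odd alphas x 18 odd betas + 5 even alphas x 18 even betas = 108 + 90 = 198.
Total: 198 irreducible-character components + 1 reducible (abelian) component = 199.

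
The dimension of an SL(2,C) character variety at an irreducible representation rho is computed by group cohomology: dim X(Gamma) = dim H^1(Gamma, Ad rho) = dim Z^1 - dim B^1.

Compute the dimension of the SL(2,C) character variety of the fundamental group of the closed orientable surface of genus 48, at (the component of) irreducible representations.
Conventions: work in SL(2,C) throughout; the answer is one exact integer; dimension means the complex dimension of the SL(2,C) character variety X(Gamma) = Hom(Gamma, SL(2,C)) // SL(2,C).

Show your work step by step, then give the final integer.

282

The genus-48 surface group: 2g = 96 generators, one relator prod [a_i, b_i].
Before the relator condition, cocycle space has dim 3*96 = 288.
d_2 is surjective at irreducible rho (its cokernel H^2 is dual to H^0 = 0), so dim Z^1 = 288 - 3 = 285.
dim B^1 = 3 (coboundaries, injective at irreducible rho).
dim H^1 = 285 - 3 = 282 = dim X.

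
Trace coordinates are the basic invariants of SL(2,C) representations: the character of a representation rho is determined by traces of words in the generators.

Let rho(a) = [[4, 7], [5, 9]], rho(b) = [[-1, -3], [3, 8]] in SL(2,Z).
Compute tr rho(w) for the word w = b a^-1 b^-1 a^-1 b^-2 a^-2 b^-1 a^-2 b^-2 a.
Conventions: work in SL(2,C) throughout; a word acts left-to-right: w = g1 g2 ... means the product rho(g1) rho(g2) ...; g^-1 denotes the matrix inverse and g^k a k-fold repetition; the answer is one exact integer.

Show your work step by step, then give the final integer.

-3363102432358

rho(b) = [[-1, -3], [3, 8]]
... * rho(a^-1) = [[9, -7], [-5, 4]]  ->  [[6, -5], [-13, 11]]
... * rho(b^-1) = [[8, 3], [-3, -1]]  ->  [[63, 23], [-137, -50]]
... * rho(a^-1) = [[9, -7], [-5, 4]]  ->  [[452, -349], [-983, 759]]
... * rho(b^-1) = [[8, 3], [-3, -1]]  ->  [[4663, 1705], [-10141, -3708]]
... * rho(b^-1) = [[8, 3], [-3, -1]]  ->  [[32189, 12284], [-70004, -26715]]
... * rho(a^-1) = [[9, -7], [-5, 4]]  ->  [[228281, -176187], [-496461, 383168]]
... * rho(a^-1) = [[9, -7], [-5, 4]]  ->  [[2935464, -2302715], [-6383989, 5007899]]
... * rho(b^-1) = [[8, 3], [-3, -1]]  ->  [[30391857, 11109107], [-66095609, -24159866]]
... * rho(a^-1) = [[9, -7], [-5, 4]]  ->  [[217981178, -168306571], [-474061151, 366029799]]
... * rho(a^-1) = [[9, -7], [-5, 4]]  ->  [[2803363457, -2199094530], [-6096699354, 4782547253]]
... * rho(b^-1) = [[8, 3], [-3, -1]]  ->  [[29024191246, 10609184901], [-63121236591, -23072645315]]
... * rho(b^-1) = [[8, 3], [-3, -1]]  ->  [[200365975265, 76463388837], [-435751956783, -166291064458]]
... * rho(a) = [[4, 7], [5, 9]]  ->  [[1183780845245, 2090732326388], [-2574463149422, -4546883277603]]
tr = 1183780845245 + -4546883277603 = -3363102432358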